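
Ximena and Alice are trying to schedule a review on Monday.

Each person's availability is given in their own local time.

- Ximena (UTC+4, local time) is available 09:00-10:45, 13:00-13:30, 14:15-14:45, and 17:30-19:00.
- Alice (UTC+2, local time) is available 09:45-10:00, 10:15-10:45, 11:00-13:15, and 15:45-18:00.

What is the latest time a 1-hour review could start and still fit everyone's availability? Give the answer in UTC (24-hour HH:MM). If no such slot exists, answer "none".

Ximena → UTC: 05:00–06:45, 09:00–09:30, 10:15–10:45, 13:30–15:00.
Alice → UTC: 07:45–08:00, 08:15–08:45, 09:00–11:15, 13:45–16:00.
Ximena ∩ Alice: 09:00–09:30, 10:15–10:45, 13:45–15:00.
Windows ≥ 60 min: 13:45–15:00.
Latest start in the last window 13:45–15:00 is 15:00 − 60 min = 14:00.

14:00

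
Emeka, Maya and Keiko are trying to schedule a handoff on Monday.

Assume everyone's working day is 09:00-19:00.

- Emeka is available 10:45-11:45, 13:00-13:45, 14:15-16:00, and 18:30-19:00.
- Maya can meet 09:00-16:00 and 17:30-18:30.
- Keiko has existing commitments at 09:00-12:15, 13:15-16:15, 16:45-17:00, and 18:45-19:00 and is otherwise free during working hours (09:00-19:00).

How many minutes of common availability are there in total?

Keiko free within 09:00–19:00: 12:15–13:15, 16:15–16:45, 17:00–18:45.
Emeka ∩ Maya: 10:45–11:45, 13:00–13:45, 14:15–16:00.
Emeka ∩ Maya ∩ Keiko: 13:00–13:15.
Total common minutes: 15.

15 minutes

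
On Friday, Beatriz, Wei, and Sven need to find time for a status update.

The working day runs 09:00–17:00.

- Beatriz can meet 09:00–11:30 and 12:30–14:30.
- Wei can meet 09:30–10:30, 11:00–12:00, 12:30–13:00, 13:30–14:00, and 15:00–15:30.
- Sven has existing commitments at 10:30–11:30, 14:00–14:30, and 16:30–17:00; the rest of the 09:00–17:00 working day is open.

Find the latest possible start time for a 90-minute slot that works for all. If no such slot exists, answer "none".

Sven free within 09:00–17:00: 09:00–10:30, 11:30–14:00, 14:30–16:30.
Beatriz ∩ Wei: 09:30–10:30, 11:00–11:30, 12:30–13:00, 13:30–14:00.
Beatriz ∩ Wei ∩ Sven: 09:30–10:30, 12:30–13:00, 13:30–14:00.
Windows ≥ 90 min: (none).

none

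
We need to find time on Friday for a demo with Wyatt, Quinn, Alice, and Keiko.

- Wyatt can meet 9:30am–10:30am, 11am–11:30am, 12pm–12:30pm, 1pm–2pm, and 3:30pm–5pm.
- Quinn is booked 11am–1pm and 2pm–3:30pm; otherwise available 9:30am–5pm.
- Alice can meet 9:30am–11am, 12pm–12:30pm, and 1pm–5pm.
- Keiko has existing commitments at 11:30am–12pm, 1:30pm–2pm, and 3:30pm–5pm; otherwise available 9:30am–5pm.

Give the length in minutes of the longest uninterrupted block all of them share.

Quinn free within 09:30–17:00: 09:30–11:00, 13:00–14:00, 15:30–17:00.
Keiko free within 09:30–17:00: 09:30–11:30, 12:00–13:30, 14:00–15:30.
Wyatt ∩ Quinn: 09:30–10:30, 13:00–14:00, 15:30–17:00.
Wyatt ∩ Quinn ∩ Alice: 09:30–10:30, 13:00–14:00, 15:30–17:00.
Wyatt ∩ Quinn ∩ Alice ∩ Keiko: 09:30–10:30, 13:00–13:30.
Common window lengths: 60, 30 min; longest is 60.

60 minutes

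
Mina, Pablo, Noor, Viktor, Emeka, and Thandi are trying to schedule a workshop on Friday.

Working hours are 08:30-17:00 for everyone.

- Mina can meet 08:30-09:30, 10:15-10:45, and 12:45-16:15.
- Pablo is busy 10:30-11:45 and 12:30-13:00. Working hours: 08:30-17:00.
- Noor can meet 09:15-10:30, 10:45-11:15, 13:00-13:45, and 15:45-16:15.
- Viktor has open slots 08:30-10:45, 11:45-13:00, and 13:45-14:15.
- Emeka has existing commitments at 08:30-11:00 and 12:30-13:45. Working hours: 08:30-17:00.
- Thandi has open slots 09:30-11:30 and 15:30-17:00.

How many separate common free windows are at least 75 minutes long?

0

Pablo free within 08:30–17:00: 08:30–10:30, 11:45–12:30, 13:00–17:00.
Emeka free within 08:30–17:00: 11:00–12:30, 13:45–17:00.
Mina ∩ Pablo: 08:30–09:30, 10:15–10:30, 13:00–16:15.
Mina ∩ Pablo ∩ Noor: 09:15–09:30, 10:15–10:30, 13:00–13:45, 15:45–16:15.
Mina ∩ Pablo ∩ Noor ∩ Viktor: 09:15–09:30, 10:15–10:30.
Mina ∩ Pablo ∩ Noor ∩ Viktor ∩ Emeka: (none).
Mina ∩ Pablo ∩ Noor ∩ Viktor ∩ Emeka ∩ Thandi: (none).
Windows ≥ 75 min: (none).
That's 0 windows.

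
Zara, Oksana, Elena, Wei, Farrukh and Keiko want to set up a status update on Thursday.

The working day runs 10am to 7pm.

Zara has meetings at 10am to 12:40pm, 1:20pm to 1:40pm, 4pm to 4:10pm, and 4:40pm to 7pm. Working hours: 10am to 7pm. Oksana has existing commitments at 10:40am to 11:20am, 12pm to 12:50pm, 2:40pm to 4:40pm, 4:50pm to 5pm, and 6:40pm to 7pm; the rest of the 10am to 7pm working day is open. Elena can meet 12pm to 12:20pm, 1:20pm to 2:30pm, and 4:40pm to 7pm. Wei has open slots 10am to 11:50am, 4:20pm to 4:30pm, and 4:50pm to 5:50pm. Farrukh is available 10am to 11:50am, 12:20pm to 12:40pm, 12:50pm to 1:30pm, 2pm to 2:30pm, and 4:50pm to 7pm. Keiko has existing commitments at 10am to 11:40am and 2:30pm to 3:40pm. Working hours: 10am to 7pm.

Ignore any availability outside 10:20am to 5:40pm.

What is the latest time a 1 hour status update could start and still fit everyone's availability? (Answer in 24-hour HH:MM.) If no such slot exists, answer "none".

Zara free within 10:00–19:00: 12:40–13:20, 13:40–16:00, 16:10–16:40.
Oksana free within 10:00–19:00: 10:00–10:40, 11:20–12:00, 12:50–14:40, 16:40–16:50, 17:00–18:40.
Keiko free within 10:00–19:00: 11:40–14:30, 15:40–19:00.
Zara ∩ Oksana: 12:50–13:20, 13:40–14:40.
Zara ∩ Oksana ∩ Elena: 13:40–14:30.
Zara ∩ Oksana ∩ Elena ∩ Wei: (none).
Zara ∩ Oksana ∩ Elena ∩ Wei ∩ Farrukh: (none).
Zara ∩ Oksana ∩ Elena ∩ Wei ∩ Farrukh ∩ Keiko: (none).
Restricted to 10:20–17:40: (none).
Windows ≥ 60 min: (none).

none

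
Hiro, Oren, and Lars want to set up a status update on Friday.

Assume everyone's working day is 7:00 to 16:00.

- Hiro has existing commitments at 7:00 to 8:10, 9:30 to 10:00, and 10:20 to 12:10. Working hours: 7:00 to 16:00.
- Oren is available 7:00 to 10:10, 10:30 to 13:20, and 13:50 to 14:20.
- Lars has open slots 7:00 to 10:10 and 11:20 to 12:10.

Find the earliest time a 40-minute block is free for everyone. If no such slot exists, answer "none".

Hiro free within 07:00–16:00: 08:10–09:30, 10:00–10:20, 12:10–16:00.
Hiro ∩ Oren: 08:10–09:30, 10:00–10:10, 12:10–13:20, 13:50–14:20.
Hiro ∩ Oren ∩ Lars: 08:10–09:30, 10:00–10:10.
Windows ≥ 40 min: 08:10–09:30.
Earliest such window starts at 08:10.

08:10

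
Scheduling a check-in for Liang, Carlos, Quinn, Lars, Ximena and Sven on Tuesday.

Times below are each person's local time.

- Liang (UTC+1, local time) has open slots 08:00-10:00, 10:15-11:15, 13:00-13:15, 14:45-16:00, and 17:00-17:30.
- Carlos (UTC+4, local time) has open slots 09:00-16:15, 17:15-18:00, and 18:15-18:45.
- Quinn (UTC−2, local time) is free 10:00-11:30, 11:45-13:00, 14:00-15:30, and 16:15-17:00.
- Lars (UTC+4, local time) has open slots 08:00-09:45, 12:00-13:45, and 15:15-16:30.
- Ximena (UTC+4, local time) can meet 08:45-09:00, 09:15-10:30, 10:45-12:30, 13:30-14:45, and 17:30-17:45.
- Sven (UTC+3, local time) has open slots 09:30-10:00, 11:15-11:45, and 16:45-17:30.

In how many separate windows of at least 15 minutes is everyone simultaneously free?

0

Liang → UTC: 07:00–09:00, 09:15–10:15, 12:00–12:15, 13:45–15:00, 16:00–16:30.
Carlos → UTC: 05:00–12:15, 13:15–14:00, 14:15–14:45.
Quinn → UTC: 12:00–13:30, 13:45–15:00, 16:00–17:30, 18:15–19:00.
Lars → UTC: 04:00–05:45, 08:00–09:45, 11:15–12:30.
Ximena → UTC: 04:45–05:00, 05:15–06:30, 06:45–08:30, 09:30–10:45, 13:30–13:45.
Sven → UTC: 06:30–07:00, 08:15–08:45, 13:45–14:30.
Liang ∩ Carlos: 07:00–09:00, 09:15–10:15, 12:00–12:15, 13:45–14:00, 14:15–14:45.
Liang ∩ Carlos ∩ Quinn: 12:00–12:15, 13:45–14:00, 14:15–14:45.
Liang ∩ Carlos ∩ Quinn ∩ Lars: 12:00–12:15.
Liang ∩ Carlos ∩ Quinn ∩ Lars ∩ Ximena: (none).
Liang ∩ Carlos ∩ Quinn ∩ Lars ∩ Ximena ∩ Sven: (none).
Windows ≥ 15 min: (none).
That's 0 windows.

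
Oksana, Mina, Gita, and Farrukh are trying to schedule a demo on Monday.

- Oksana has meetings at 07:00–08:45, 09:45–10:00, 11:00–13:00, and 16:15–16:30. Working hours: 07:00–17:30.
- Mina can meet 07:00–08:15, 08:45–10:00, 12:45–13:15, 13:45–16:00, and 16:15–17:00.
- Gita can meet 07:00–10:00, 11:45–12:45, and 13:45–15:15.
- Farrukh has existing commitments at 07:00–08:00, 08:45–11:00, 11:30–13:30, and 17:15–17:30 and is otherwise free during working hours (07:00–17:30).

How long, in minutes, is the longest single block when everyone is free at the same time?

90 minutes

Oksana free within 07:00–17:30: 08:45–09:45, 10:00–11:00, 13:00–16:15, 16:30–17:30.
Farrukh free within 07:00–17:30: 08:00–08:45, 11:00–11:30, 13:30–17:15.
Oksana ∩ Mina: 08:45–09:45, 13:00–13:15, 13:45–16:00, 16:30–17:00.
Oksana ∩ Mina ∩ Gita: 08:45–09:45, 13:45–15:15.
Oksana ∩ Mina ∩ Gita ∩ Farrukh: 13:45–15:15.
Single common window of 90 minutes.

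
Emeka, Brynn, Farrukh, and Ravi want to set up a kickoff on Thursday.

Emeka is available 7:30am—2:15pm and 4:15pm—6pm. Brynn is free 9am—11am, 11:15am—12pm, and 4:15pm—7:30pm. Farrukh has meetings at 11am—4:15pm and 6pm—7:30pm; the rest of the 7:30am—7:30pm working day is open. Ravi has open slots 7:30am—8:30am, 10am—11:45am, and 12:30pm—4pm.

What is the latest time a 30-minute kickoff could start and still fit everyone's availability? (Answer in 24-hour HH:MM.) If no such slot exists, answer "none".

Farrukh free within 07:30–19:30: 07:30–11:00, 16:15–18:00.
Emeka ∩ Brynn: 09:00–11:00, 11:15–12:00, 16:15–18:00.
Emeka ∩ Brynn ∩ Farrukh: 09:00–11:00, 16:15–18:00.
Emeka ∩ Brynn ∩ Farrukh ∩ Ravi: 10:00–11:00.
Windows ≥ 30 min: 10:00–11:00.
Latest start in the last window 10:00–11:00 is 11:00 − 30 min = 10:30.

10:30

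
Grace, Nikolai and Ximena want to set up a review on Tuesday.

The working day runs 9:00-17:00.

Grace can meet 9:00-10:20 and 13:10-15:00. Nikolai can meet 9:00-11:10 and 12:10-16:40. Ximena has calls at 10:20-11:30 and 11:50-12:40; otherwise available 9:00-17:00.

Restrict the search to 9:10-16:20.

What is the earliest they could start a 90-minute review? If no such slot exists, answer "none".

13:10

Ximena free within 09:00–17:00: 09:00–10:20, 11:30–11:50, 12:40–17:00.
Grace ∩ Nikolai: 09:00–10:20, 13:10–15:00.
Grace ∩ Nikolai ∩ Ximena: 09:00–10:20, 13:10–15:00.
Restricted to 09:10–16:20: 09:10–10:20, 13:10–15:00.
Windows ≥ 90 min: 13:10–15:00.
Earliest such window starts at 13:10.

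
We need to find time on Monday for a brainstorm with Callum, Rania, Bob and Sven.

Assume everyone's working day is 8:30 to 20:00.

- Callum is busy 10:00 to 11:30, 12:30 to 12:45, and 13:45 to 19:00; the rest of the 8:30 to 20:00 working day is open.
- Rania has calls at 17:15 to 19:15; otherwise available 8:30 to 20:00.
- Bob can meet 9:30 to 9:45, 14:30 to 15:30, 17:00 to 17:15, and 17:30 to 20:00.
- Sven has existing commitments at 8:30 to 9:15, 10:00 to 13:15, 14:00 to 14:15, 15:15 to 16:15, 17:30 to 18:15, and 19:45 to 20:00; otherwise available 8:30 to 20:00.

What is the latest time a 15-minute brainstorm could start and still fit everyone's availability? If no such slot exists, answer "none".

19:30

Callum free within 08:30–20:00: 08:30–10:00, 11:30–12:30, 12:45–13:45, 19:00–20:00.
Rania free within 08:30–20:00: 08:30–17:15, 19:15–20:00.
Sven free within 08:30–20:00: 09:15–10:00, 13:15–14:00, 14:15–15:15, 16:15–17:30, 18:15–19:45.
Callum ∩ Rania: 08:30–10:00, 11:30–12:30, 12:45–13:45, 19:15–20:00.
Callum ∩ Rania ∩ Bob: 09:30–09:45, 19:15–20:00.
Callum ∩ Rania ∩ Bob ∩ Sven: 09:30–09:45, 19:15–19:45.
Windows ≥ 15 min: 09:30–09:45, 19:15–19:45.
Latest start in the last window 19:15–19:45 is 19:45 − 15 min = 19:30.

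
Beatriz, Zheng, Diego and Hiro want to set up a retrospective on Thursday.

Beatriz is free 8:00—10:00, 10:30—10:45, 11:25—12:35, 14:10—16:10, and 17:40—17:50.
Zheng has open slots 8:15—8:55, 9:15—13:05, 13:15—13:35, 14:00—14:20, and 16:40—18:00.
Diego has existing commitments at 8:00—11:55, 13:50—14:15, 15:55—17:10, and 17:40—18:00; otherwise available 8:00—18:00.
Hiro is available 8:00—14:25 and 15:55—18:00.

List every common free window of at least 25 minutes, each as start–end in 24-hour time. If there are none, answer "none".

Diego free within 08:00–18:00: 11:55–13:50, 14:15–15:55, 17:10–17:40.
Beatriz ∩ Zheng: 08:15–08:55, 09:15–10:00, 10:30–10:45, 11:25–12:35, 14:10–14:20, 17:40–17:50.
Beatriz ∩ Zheng ∩ Diego: 11:55–12:35, 14:15–14:20.
Beatriz ∩ Zheng ∩ Diego ∩ Hiro: 11:55–12:35, 14:15–14:20.
Windows ≥ 25 min: 11:55–12:35.

11:55–12:35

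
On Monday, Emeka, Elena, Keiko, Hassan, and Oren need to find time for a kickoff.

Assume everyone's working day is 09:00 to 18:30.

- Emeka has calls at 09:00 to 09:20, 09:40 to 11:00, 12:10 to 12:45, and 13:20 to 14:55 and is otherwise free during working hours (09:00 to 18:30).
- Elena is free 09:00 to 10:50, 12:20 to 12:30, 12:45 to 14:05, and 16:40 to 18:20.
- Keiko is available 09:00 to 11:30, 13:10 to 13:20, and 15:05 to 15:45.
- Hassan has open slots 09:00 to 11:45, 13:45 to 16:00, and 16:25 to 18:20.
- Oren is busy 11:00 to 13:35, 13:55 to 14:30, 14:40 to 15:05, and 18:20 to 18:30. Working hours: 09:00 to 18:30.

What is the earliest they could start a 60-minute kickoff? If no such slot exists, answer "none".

Emeka free within 09:00–18:30: 09:20–09:40, 11:00–12:10, 12:45–13:20, 14:55–18:30.
Oren free within 09:00–18:30: 09:00–11:00, 13:35–13:55, 14:30–14:40, 15:05–18:20.
Emeka ∩ Elena: 09:20–09:40, 12:45–13:20, 16:40–18:20.
Emeka ∩ Elena ∩ Keiko: 09:20–09:40, 13:10–13:20.
Emeka ∩ Elena ∩ Keiko ∩ Hassan: 09:20–09:40.
Emeka ∩ Elena ∩ Keiko ∩ Hassan ∩ Oren: 09:20–09:40.
Windows ≥ 60 min: (none).

none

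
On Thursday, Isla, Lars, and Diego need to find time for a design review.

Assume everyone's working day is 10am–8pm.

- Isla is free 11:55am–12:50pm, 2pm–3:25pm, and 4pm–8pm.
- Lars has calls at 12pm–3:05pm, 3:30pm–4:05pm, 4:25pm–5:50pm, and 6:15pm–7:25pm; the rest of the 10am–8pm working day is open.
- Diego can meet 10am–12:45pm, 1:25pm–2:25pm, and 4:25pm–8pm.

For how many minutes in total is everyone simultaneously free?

Lars free within 10:00–20:00: 10:00–12:00, 15:05–15:30, 16:05–16:25, 17:50–18:15, 19:25–20:00.
Isla ∩ Lars: 11:55–12:00, 15:05–15:25, 16:05–16:25, 17:50–18:15, 19:25–20:00.
Isla ∩ Lars ∩ Diego: 11:55–12:00, 17:50–18:15, 19:25–20:00.
Total common minutes: 5 + 25 + 35 = 65.

65 minutes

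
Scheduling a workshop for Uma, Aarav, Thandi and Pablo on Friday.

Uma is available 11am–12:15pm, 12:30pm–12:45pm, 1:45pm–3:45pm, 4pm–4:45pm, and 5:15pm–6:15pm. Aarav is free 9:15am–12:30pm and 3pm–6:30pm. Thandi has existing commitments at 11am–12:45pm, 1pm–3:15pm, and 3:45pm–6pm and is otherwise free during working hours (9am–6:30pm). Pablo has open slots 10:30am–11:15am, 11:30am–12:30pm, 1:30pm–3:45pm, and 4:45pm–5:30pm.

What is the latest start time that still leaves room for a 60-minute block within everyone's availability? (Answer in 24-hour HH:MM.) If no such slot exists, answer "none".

Thandi free within 09:00–18:30: 09:00–11:00, 12:45–13:00, 15:15–15:45, 18:00–18:30.
Uma ∩ Aarav: 11:00–12:15, 15:00–15:45, 16:00–16:45, 17:15–18:15.
Uma ∩ Aarav ∩ Thandi: 15:15–15:45, 18:00–18:15.
Uma ∩ Aarav ∩ Thandi ∩ Pablo: 15:15–15:45.
Windows ≥ 60 min: (none).

none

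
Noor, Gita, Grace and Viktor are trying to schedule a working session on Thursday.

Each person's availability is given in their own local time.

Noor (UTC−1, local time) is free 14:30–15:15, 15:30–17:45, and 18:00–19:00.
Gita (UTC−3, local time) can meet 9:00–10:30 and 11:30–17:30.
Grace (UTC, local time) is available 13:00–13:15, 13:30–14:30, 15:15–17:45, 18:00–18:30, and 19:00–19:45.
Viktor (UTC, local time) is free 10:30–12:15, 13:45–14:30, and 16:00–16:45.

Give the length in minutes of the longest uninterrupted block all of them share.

15 minutes

Noor → UTC: 15:30–16:15, 16:30–18:45, 19:00–20:00.
Gita → UTC: 12:00–13:30, 14:30–20:30.
Grace → UTC: 13:00–13:15, 13:30–14:30, 15:15–17:45, 18:00–18:30, 19:00–19:45.
Viktor → UTC: 10:30–12:15, 13:45–14:30, 16:00–16:45.
Noor ∩ Gita: 15:30–16:15, 16:30–18:45, 19:00–20:00.
Noor ∩ Gita ∩ Grace: 15:30–16:15, 16:30–17:45, 18:00–18:30, 19:00–19:45.
Noor ∩ Gita ∩ Grace ∩ Viktor: 16:00–16:15, 16:30–16:45.
Common window lengths: 15, 15 min; longest is 15.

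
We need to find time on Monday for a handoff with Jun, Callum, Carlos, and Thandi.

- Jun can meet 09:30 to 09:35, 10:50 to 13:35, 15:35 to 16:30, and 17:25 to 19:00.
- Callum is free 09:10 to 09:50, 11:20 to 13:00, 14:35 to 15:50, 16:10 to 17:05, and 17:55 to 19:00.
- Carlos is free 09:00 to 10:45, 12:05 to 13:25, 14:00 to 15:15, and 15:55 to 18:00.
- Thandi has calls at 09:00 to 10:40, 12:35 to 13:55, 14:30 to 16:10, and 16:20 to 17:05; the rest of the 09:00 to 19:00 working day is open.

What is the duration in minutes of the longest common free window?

Thandi free within 09:00–19:00: 10:40–12:35, 13:55–14:30, 16:10–16:20, 17:05–19:00.
Jun ∩ Callum: 09:30–09:35, 11:20–13:00, 15:35–15:50, 16:10–16:30, 17:55–19:00.
Jun ∩ Callum ∩ Carlos: 09:30–09:35, 12:05–13:00, 16:10–16:30, 17:55–18:00.
Jun ∩ Callum ∩ Carlos ∩ Thandi: 12:05–12:35, 16:10–16:20, 17:55–18:00.
Common window lengths: 30, 10, 5 min; longest is 30.

30 minutes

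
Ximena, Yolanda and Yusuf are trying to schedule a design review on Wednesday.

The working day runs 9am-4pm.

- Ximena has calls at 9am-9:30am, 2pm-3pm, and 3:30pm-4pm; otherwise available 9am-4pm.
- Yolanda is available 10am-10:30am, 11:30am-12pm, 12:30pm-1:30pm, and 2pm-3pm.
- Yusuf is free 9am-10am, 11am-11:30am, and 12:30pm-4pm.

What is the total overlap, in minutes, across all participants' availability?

Ximena free within 09:00–16:00: 09:30–14:00, 15:00–15:30.
Ximena ∩ Yolanda: 10:00–10:30, 11:30–12:00, 12:30–13:30.
Ximena ∩ Yolanda ∩ Yusuf: 12:30–13:30.
Total common minutes: 60.

60 minutes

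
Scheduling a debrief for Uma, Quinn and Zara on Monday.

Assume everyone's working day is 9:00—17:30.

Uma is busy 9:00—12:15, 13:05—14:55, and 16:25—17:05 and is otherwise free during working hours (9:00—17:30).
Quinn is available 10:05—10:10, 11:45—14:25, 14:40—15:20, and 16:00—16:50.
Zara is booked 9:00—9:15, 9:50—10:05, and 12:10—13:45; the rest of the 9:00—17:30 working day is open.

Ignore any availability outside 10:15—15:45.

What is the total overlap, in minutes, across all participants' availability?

25 minutes

Uma free within 09:00–17:30: 12:15–13:05, 14:55–16:25, 17:05–17:30.
Zara free within 09:00–17:30: 09:15–09:50, 10:05–12:10, 13:45–17:30.
Uma ∩ Quinn: 12:15–13:05, 14:55–15:20, 16:00–16:25.
Uma ∩ Quinn ∩ Zara: 14:55–15:20, 16:00–16:25.
Restricted to 10:15–15:45: 14:55–15:20.
Total common minutes: 25.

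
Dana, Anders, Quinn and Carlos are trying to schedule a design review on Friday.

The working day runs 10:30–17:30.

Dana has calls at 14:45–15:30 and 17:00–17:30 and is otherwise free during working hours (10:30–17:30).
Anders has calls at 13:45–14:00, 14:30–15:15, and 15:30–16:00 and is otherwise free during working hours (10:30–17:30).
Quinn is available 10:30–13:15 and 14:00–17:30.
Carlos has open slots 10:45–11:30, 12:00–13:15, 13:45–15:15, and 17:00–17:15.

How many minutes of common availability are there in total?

Dana free within 10:30–17:30: 10:30–14:45, 15:30–17:00.
Anders free within 10:30–17:30: 10:30–13:45, 14:00–14:30, 15:15–15:30, 16:00–17:30.
Dana ∩ Anders: 10:30–13:45, 14:00–14:30, 16:00–17:00.
Dana ∩ Anders ∩ Quinn: 10:30–13:15, 14:00–14:30, 16:00–17:00.
Dana ∩ Anders ∩ Quinn ∩ Carlos: 10:45–11:30, 12:00–13:15, 14:00–14:30.
Total common minutes: 45 + 75 + 30 = 150.

150 minutes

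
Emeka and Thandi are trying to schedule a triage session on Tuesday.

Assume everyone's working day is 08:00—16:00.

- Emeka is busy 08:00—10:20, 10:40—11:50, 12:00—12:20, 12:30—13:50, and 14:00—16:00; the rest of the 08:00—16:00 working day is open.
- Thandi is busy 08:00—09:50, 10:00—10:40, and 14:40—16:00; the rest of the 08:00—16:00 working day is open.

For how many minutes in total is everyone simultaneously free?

30 minutes

Emeka free within 08:00–16:00: 10:20–10:40, 11:50–12:00, 12:20–12:30, 13:50–14:00.
Thandi free within 08:00–16:00: 09:50–10:00, 10:40–14:40.
Emeka ∩ Thandi: 11:50–12:00, 12:20–12:30, 13:50–14:00.
Total common minutes: 10 + 10 + 10 = 30.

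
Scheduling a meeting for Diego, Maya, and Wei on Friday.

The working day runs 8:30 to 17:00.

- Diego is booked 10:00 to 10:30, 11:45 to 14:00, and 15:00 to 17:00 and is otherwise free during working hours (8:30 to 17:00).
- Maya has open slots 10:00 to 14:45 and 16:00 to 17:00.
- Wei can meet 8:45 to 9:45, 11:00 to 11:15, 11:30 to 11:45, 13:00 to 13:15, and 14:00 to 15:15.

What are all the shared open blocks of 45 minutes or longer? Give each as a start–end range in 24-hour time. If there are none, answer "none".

Diego free within 08:30–17:00: 08:30–10:00, 10:30–11:45, 14:00–15:00.
Diego ∩ Maya: 10:30–11:45, 14:00–14:45.
Diego ∩ Maya ∩ Wei: 11:00–11:15, 11:30–11:45, 14:00–14:45.
Windows ≥ 45 min: 14:00–14:45.

14:00–14:45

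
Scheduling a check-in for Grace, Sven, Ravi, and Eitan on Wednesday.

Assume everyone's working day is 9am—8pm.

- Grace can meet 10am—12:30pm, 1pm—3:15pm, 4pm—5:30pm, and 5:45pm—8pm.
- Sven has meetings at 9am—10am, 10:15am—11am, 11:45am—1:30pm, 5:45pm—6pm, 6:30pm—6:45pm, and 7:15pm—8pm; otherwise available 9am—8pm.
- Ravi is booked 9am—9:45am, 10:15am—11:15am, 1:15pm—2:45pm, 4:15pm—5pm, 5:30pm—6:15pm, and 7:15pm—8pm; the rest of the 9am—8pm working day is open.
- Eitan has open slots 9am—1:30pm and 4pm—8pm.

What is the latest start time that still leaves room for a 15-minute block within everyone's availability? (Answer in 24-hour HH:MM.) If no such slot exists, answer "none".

Sven free within 09:00–20:00: 10:00–10:15, 11:00–11:45, 13:30–17:45, 18:00–18:30, 18:45–19:15.
Ravi free within 09:00–20:00: 09:45–10:15, 11:15–13:15, 14:45–16:15, 17:00–17:30, 18:15–19:15.
Grace ∩ Sven: 10:00–10:15, 11:00–11:45, 13:30–15:15, 16:00–17:30, 18:00–18:30, 18:45–19:15.
Grace ∩ Sven ∩ Ravi: 10:00–10:15, 11:15–11:45, 14:45–15:15, 16:00–16:15, 17:00–17:30, 18:15–18:30, 18:45–19:15.
Grace ∩ Sven ∩ Ravi ∩ Eitan: 10:00–10:15, 11:15–11:45, 16:00–16:15, 17:00–17:30, 18:15–18:30, 18:45–19:15.
Windows ≥ 15 min: 10:00–10:15, 11:15–11:45, 16:00–16:15, 17:00–17:30, 18:15–18:30, 18:45–19:15.
Latest start in the last window 18:45–19:15 is 19:15 − 15 min = 19:00.

19:00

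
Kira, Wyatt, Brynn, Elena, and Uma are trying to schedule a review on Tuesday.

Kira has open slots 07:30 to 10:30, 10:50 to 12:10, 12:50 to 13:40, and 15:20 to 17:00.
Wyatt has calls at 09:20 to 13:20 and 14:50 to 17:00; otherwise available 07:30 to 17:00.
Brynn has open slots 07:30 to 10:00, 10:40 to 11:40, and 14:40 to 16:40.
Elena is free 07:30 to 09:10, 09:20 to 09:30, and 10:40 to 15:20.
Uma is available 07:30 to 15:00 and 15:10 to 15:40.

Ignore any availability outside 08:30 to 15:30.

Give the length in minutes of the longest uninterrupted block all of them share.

Wyatt free within 07:30–17:00: 07:30–09:20, 13:20–14:50.
Kira ∩ Wyatt: 07:30–09:20, 13:20–13:40.
Kira ∩ Wyatt ∩ Brynn: 07:30–09:20.
Kira ∩ Wyatt ∩ Brynn ∩ Elena: 07:30–09:10.
Kira ∩ Wyatt ∩ Brynn ∩ Elena ∩ Uma: 07:30–09:10.
Restricted to 08:30–15:30: 08:30–09:10.
Single common window of 40 minutes.

40 minutes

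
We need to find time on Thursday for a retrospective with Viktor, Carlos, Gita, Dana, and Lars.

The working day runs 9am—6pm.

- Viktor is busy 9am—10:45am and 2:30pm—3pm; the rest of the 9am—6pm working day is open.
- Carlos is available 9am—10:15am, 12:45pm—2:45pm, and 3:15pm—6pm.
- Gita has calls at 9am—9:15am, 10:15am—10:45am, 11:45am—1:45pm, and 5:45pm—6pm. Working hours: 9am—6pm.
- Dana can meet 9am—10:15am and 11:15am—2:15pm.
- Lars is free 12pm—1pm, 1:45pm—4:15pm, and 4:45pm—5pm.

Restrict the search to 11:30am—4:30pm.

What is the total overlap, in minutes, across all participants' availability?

30 minutes

Viktor free within 09:00–18:00: 10:45–14:30, 15:00–18:00.
Gita free within 09:00–18:00: 09:15–10:15, 10:45–11:45, 13:45–17:45.
Viktor ∩ Carlos: 12:45–14:30, 15:15–18:00.
Viktor ∩ Carlos ∩ Gita: 13:45–14:30, 15:15–17:45.
Viktor ∩ Carlos ∩ Gita ∩ Dana: 13:45–14:15.
Viktor ∩ Carlos ∩ Gita ∩ Dana ∩ Lars: 13:45–14:15.
Restricted to 11:30–16:30: 13:45–14:15.
Total common minutes: 30.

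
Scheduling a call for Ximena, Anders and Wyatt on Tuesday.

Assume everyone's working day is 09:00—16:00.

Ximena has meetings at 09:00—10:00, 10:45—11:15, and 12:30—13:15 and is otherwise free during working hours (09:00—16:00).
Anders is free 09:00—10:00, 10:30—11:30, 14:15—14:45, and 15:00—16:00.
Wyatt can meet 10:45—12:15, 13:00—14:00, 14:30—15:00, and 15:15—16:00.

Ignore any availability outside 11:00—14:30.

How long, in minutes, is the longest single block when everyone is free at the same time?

15 minutes

Ximena free within 09:00–16:00: 10:00–10:45, 11:15–12:30, 13:15–16:00.
Ximena ∩ Anders: 10:30–10:45, 11:15–11:30, 14:15–14:45, 15:00–16:00.
Ximena ∩ Anders ∩ Wyatt: 11:15–11:30, 14:30–14:45, 15:15–16:00.
Restricted to 11:00–14:30: 11:15–11:30.
Single common window of 15 minutes.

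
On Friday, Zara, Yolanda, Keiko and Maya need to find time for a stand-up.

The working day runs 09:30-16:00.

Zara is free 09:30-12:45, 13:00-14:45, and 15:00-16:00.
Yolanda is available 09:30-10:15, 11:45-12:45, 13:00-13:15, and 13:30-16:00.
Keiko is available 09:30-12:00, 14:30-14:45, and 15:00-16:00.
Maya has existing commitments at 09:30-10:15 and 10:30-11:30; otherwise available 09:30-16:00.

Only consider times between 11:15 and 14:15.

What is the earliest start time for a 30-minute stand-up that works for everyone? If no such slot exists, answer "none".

Maya free within 09:30–16:00: 10:15–10:30, 11:30–16:00.
Zara ∩ Yolanda: 09:30–10:15, 11:45–12:45, 13:00–13:15, 13:30–14:45, 15:00–16:00.
Zara ∩ Yolanda ∩ Keiko: 09:30–10:15, 11:45–12:00, 14:30–14:45, 15:00–16:00.
Zara ∩ Yolanda ∩ Keiko ∩ Maya: 11:45–12:00, 14:30–14:45, 15:00–16:00.
Restricted to 11:15–14:15: 11:45–12:00.
Windows ≥ 30 min: (none).

none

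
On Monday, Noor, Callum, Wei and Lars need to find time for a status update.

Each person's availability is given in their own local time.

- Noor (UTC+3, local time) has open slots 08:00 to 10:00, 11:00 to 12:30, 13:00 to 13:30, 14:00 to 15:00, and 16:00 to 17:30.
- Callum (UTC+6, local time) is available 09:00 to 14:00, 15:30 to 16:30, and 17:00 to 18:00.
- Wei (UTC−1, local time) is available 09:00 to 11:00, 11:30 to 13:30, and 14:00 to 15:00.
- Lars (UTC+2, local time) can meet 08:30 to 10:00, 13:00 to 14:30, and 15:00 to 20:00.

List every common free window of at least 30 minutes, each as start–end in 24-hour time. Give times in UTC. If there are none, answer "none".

11:00–12:00

Noor → UTC: 05:00–07:00, 08:00–09:30, 10:00–10:30, 11:00–12:00, 13:00–14:30.
Callum → UTC: 03:00–08:00, 09:30–10:30, 11:00–12:00.
Wei → UTC: 10:00–12:00, 12:30–14:30, 15:00–16:00.
Lars → UTC: 06:30–08:00, 11:00–12:30, 13:00–18:00.
Noor ∩ Callum: 05:00–07:00, 10:00–10:30, 11:00–12:00.
Noor ∩ Callum ∩ Wei: 10:00–10:30, 11:00–12:00.
Noor ∩ Callum ∩ Wei ∩ Lars: 11:00–12:00.
Windows ≥ 30 min: 11:00–12:00.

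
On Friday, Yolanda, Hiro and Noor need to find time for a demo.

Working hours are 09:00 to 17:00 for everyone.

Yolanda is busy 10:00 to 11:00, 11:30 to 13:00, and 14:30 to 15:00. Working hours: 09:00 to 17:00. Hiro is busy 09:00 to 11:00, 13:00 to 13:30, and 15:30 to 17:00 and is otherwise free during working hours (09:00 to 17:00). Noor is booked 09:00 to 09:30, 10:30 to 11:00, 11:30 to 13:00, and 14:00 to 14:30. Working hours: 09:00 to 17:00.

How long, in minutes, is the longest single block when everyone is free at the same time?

30 minutes

Yolanda free within 09:00–17:00: 09:00–10:00, 11:00–11:30, 13:00–14:30, 15:00–17:00.
Hiro free within 09:00–17:00: 11:00–13:00, 13:30–15:30.
Noor free within 09:00–17:00: 09:30–10:30, 11:00–11:30, 13:00–14:00, 14:30–17:00.
Yolanda ∩ Hiro: 11:00–11:30, 13:30–14:30, 15:00–15:30.
Yolanda ∩ Hiro ∩ Noor: 11:00–11:30, 13:30–14:00, 15:00–15:30.
Common window lengths: 30, 30, 30 min; longest is 30.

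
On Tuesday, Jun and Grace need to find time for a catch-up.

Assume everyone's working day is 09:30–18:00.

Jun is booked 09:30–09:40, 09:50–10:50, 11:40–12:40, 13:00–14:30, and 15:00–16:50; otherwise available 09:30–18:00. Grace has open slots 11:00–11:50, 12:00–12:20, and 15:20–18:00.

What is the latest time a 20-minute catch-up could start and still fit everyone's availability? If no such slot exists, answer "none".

17:40

Jun free within 09:30–18:00: 09:40–09:50, 10:50–11:40, 12:40–13:00, 14:30–15:00, 16:50–18:00.
Jun ∩ Grace: 11:00–11:40, 16:50–18:00.
Windows ≥ 20 min: 11:00–11:40, 16:50–18:00.
Latest start in the last window 16:50–18:00 is 18:00 − 20 min = 17:40.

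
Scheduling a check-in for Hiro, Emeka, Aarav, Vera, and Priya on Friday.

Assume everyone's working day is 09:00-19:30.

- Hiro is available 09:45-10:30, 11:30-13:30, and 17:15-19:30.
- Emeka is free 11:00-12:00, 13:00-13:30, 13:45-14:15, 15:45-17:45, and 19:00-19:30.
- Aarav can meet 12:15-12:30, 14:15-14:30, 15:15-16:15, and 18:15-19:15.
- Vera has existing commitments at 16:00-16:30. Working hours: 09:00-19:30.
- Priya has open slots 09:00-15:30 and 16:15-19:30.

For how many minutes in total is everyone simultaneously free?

15 minutes

Vera free within 09:00–19:30: 09:00–16:00, 16:30–19:30.
Hiro ∩ Emeka: 11:30–12:00, 13:00–13:30, 17:15–17:45, 19:00–19:30.
Hiro ∩ Emeka ∩ Aarav: 19:00–19:15.
Hiro ∩ Emeka ∩ Aarav ∩ Vera: 19:00–19:15.
Hiro ∩ Emeka ∩ Aarav ∩ Vera ∩ Priya: 19:00–19:15.
Total common minutes: 15.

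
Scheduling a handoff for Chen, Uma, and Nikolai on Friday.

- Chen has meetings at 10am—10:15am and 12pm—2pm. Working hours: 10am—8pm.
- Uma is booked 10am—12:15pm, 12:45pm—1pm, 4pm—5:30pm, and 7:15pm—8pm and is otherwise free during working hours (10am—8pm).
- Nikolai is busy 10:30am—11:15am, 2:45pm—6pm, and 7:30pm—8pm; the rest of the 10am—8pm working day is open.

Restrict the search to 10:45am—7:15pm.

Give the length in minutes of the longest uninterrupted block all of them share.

75 minutes

Chen free within 10:00–20:00: 10:15–12:00, 14:00–20:00.
Uma free within 10:00–20:00: 12:15–12:45, 13:00–16:00, 17:30–19:15.
Nikolai free within 10:00–20:00: 10:00–10:30, 11:15–14:45, 18:00–19:30.
Chen ∩ Uma: 14:00–16:00, 17:30–19:15.
Chen ∩ Uma ∩ Nikolai: 14:00–14:45, 18:00–19:15.
Restricted to 10:45–19:15: 14:00–14:45, 18:00–19:15.
Common window lengths: 45, 75 min; longest is 75.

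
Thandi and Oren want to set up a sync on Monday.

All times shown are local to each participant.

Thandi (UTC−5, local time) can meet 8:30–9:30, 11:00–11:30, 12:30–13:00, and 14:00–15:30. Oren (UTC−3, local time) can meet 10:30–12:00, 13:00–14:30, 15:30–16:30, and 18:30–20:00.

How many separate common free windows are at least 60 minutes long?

Thandi → UTC: 13:30–14:30, 16:00–16:30, 17:30–18:00, 19:00–20:30.
Oren → UTC: 13:30–15:00, 16:00–17:30, 18:30–19:30, 21:30–23:00.
Thandi ∩ Oren: 13:30–14:30, 16:00–16:30, 19:00–19:30.
Windows ≥ 60 min: 13:30–14:30.
That's 1 window.

1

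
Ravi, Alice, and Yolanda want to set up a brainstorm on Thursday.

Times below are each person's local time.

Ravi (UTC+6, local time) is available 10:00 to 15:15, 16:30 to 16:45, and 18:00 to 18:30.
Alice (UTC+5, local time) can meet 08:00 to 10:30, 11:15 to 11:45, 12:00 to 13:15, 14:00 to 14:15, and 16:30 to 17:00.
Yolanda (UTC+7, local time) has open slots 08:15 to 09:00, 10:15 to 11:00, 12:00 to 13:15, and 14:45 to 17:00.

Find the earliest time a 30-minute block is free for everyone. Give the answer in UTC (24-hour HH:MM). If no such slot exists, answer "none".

Ravi → UTC: 04:00–09:15, 10:30–10:45, 12:00–12:30.
Alice → UTC: 03:00–05:30, 06:15–06:45, 07:00–08:15, 09:00–09:15, 11:30–12:00.
Yolanda → UTC: 01:15–02:00, 03:15–04:00, 05:00–06:15, 07:45–10:00.
Ravi ∩ Alice: 04:00–05:30, 06:15–06:45, 07:00–08:15, 09:00–09:15.
Ravi ∩ Alice ∩ Yolanda: 05:00–05:30, 07:45–08:15, 09:00–09:15.
Windows ≥ 30 min: 05:00–05:30, 07:45–08:15.
Earliest such window starts at 05:00.

05:00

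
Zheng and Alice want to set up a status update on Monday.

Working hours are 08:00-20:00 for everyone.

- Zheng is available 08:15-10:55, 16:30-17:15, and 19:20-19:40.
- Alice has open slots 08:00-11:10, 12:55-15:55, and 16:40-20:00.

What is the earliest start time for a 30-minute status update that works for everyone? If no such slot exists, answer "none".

Zheng ∩ Alice: 08:15–10:55, 16:40–17:15, 19:20–19:40.
Windows ≥ 30 min: 08:15–10:55, 16:40–17:15.
Earliest such window starts at 08:15.

08:15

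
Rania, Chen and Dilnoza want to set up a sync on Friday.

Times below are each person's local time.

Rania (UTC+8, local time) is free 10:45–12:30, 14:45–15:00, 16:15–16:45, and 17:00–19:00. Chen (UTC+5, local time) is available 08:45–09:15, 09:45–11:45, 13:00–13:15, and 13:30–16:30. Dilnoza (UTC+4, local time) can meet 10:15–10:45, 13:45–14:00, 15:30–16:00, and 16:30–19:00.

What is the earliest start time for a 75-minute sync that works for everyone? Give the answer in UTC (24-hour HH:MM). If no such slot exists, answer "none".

Rania → UTC: 02:45–04:30, 06:45–07:00, 08:15–08:45, 09:00–11:00.
Chen → UTC: 03:45–04:15, 04:45–06:45, 08:00–08:15, 08:30–11:30.
Dilnoza → UTC: 06:15–06:45, 09:45–10:00, 11:30–12:00, 12:30–15:00.
Rania ∩ Chen: 03:45–04:15, 08:30–08:45, 09:00–11:00.
Rania ∩ Chen ∩ Dilnoza: 09:45–10:00.
Windows ≥ 75 min: (none).

none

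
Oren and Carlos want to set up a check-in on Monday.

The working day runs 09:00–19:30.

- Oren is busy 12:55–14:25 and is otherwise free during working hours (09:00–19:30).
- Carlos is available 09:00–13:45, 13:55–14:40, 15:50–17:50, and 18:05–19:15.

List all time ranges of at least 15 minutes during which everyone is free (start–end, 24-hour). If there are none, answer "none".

09:00–12:55, 14:25–14:40, 15:50–17:50, 18:05–19:15

Oren free within 09:00–19:30: 09:00–12:55, 14:25–19:30.
Oren ∩ Carlos: 09:00–12:55, 14:25–14:40, 15:50–17:50, 18:05–19:15.
Windows ≥ 15 min: 09:00–12:55, 14:25–14:40, 15:50–17:50, 18:05–19:15.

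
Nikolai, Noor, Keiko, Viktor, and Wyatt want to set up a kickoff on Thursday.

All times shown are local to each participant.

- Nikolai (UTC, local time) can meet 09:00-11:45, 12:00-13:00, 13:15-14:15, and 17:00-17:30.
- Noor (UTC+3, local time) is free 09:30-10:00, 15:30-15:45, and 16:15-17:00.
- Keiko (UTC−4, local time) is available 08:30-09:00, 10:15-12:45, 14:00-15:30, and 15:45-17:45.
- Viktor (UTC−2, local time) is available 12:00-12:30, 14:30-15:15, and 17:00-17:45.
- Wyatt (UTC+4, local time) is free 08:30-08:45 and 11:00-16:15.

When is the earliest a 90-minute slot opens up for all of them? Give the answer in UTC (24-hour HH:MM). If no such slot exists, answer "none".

Nikolai → UTC: 09:00–11:45, 12:00–13:00, 13:15–14:15, 17:00–17:30.
Noor → UTC: 06:30–07:00, 12:30–12:45, 13:15–14:00.
Keiko → UTC: 12:30–13:00, 14:15–16:45, 18:00–19:30, 19:45–21:45.
Viktor → UTC: 14:00–14:30, 16:30–17:15, 19:00–19:45.
Wyatt → UTC: 04:30–04:45, 07:00–12:15.
Nikolai ∩ Noor: 12:30–12:45, 13:15–14:00.
Nikolai ∩ Noor ∩ Keiko: 12:30–12:45.
Nikolai ∩ Noor ∩ Keiko ∩ Viktor: (none).
Nikolai ∩ Noor ∩ Keiko ∩ Viktor ∩ Wyatt: (none).
Windows ≥ 90 min: (none).

none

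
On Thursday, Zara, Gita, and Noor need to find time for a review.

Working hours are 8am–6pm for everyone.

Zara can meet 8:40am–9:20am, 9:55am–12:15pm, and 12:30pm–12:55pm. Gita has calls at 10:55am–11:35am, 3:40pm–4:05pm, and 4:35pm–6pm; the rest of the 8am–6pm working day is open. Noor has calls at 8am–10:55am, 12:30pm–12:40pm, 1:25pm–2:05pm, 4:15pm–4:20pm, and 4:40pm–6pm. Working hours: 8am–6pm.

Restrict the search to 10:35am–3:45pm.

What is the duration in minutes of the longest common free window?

Gita free within 08:00–18:00: 08:00–10:55, 11:35–15:40, 16:05–16:35.
Noor free within 08:00–18:00: 10:55–12:30, 12:40–13:25, 14:05–16:15, 16:20–16:40.
Zara ∩ Gita: 08:40–09:20, 09:55–10:55, 11:35–12:15, 12:30–12:55.
Zara ∩ Gita ∩ Noor: 11:35–12:15, 12:40–12:55.
Restricted to 10:35–15:45: 11:35–12:15, 12:40–12:55.
Common window lengths: 40, 15 min; longest is 40.

40 minutes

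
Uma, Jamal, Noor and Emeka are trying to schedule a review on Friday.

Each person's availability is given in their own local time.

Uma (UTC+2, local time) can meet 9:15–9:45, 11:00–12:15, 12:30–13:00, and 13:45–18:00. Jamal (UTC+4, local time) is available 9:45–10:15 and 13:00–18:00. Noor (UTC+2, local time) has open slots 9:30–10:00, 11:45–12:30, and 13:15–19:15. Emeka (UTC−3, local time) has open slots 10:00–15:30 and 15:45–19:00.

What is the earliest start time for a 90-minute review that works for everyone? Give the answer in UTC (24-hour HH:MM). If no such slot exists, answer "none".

Uma → UTC: 07:15–07:45, 09:00–10:15, 10:30–11:00, 11:45–16:00.
Jamal → UTC: 05:45–06:15, 09:00–14:00.
Noor → UTC: 07:30–08:00, 09:45–10:30, 11:15–17:15.
Emeka → UTC: 13:00–18:30, 18:45–22:00.
Uma ∩ Jamal: 09:00–10:15, 10:30–11:00, 11:45–14:00.
Uma ∩ Jamal ∩ Noor: 09:45–10:15, 11:45–14:00.
Uma ∩ Jamal ∩ Noor ∩ Emeka: 13:00–14:00.
Windows ≥ 90 min: (none).

none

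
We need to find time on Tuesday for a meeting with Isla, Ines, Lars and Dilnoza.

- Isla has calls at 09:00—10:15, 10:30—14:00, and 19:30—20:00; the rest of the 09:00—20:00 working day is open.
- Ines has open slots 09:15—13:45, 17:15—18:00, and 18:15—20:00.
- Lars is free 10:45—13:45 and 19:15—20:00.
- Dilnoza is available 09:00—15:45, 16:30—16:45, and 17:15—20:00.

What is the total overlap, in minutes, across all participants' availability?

Isla free within 09:00–20:00: 10:15–10:30, 14:00–19:30.
Isla ∩ Ines: 10:15–10:30, 17:15–18:00, 18:15–19:30.
Isla ∩ Ines ∩ Lars: 19:15–19:30.
Isla ∩ Ines ∩ Lars ∩ Dilnoza: 19:15–19:30.
Total common minutes: 15.

15 minutes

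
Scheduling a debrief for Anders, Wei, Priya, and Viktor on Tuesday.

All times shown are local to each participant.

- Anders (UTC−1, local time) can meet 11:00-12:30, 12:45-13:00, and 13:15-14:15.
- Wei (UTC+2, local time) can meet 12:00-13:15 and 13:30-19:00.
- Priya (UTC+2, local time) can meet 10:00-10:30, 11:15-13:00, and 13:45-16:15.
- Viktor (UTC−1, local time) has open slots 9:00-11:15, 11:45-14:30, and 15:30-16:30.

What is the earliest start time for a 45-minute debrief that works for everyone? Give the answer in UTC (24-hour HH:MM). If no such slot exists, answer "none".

12:45

Anders → UTC: 12:00–13:30, 13:45–14:00, 14:15–15:15.
Wei → UTC: 10:00–11:15, 11:30–17:00.
Priya → UTC: 08:00–08:30, 09:15–11:00, 11:45–14:15.
Viktor → UTC: 10:00–12:15, 12:45–15:30, 16:30–17:30.
Anders ∩ Wei: 12:00–13:30, 13:45–14:00, 14:15–15:15.
Anders ∩ Wei ∩ Priya: 12:00–13:30, 13:45–14:00.
Anders ∩ Wei ∩ Priya ∩ Viktor: 12:00–12:15, 12:45–13:30, 13:45–14:00.
Windows ≥ 45 min: 12:45–13:30.
Earliest such window starts at 12:45.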